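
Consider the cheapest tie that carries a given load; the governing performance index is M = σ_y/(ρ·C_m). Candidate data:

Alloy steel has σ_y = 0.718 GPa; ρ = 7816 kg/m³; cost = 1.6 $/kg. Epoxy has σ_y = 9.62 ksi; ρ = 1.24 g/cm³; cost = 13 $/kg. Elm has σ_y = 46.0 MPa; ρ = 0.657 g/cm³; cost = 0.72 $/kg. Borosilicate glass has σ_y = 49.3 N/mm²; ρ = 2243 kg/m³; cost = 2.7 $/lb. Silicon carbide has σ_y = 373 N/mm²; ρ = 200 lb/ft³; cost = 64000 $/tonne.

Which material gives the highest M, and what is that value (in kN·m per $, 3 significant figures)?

Putting every candidate on a common basis:
  alloy steel: σ_y = 718.0 MPa, ρ = 7816 kg/m³, cost = 1.600 $/kg
  epoxy: σ_y = 66.33 MPa, ρ = 1240 kg/m³, cost = 13.00 $/kg
  elm: σ_y = 46.00 MPa, ρ = 657.0 kg/m³, cost = 0.7200 $/kg
  borosilicate glass: σ_y = 49.30 MPa, ρ = 2243 kg/m³, cost = 5.952 $/kg
  silicon carbide: σ_y = 373.0 MPa, ρ = 3204 kg/m³, cost = 64.00 $/kg
  elm: M = 97.2 kN·m per $
  alloy steel: M = 57.4 kN·m per $
  epoxy: M = 4.11 kN·m per $
  borosilicate glass: M = 3.69 kN·m per $
  silicon carbide: M = 1.82 kN·m per $
Elm has the largest M.

elm, M = 97.2 kN·m per $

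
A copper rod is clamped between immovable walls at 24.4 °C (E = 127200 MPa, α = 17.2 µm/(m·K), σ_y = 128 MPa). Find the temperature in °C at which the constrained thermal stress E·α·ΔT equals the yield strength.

82.9 °C

E = 127200 MPa = 127.2 GPa.
E·α·ΔT = 128.0 MPa ⇒ ΔT = 128.0 / (127.2×10³ × 17.2×10⁻⁶) = 58.51 K.
T = 24.4 + 58.51 = 82.91 °C.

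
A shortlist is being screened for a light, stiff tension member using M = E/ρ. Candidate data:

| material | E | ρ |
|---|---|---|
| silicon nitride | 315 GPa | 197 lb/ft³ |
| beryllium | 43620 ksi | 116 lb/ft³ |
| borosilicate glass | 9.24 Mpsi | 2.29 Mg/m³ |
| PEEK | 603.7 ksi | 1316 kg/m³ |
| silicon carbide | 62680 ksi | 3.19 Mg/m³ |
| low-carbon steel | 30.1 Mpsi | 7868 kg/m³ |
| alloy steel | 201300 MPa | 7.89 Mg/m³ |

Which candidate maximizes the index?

Putting every candidate on a common basis:
  silicon nitride: E = 315.0 GPa, ρ = 3156 kg/m³
  beryllium: E = 300.7 GPa, ρ = 1858 kg/m³
  borosilicate glass: E = 63.71 GPa, ρ = 2290 kg/m³
  PEEK: E = 4.162 GPa, ρ = 1316 kg/m³
  silicon carbide: E = 432.2 GPa, ρ = 3190 kg/m³
  low-carbon steel: E = 207.5 GPa, ρ = 7868 kg/m³
  alloy steel: E = 201.3 GPa, ρ = 7890 kg/m³
  beryllium: M = 162 MN·m/kg
  silicon carbide: M = 135 MN·m/kg
  silicon nitride: M = 99.8 MN·m/kg
  borosilicate glass: M = 27.8 MN·m/kg
  low-carbon steel: M = 26.4 MN·m/kg
  alloy steel: M = 25.5 MN·m/kg
  PEEK: M = 3.16 MN·m/kg
Highest index: beryllium.

beryllium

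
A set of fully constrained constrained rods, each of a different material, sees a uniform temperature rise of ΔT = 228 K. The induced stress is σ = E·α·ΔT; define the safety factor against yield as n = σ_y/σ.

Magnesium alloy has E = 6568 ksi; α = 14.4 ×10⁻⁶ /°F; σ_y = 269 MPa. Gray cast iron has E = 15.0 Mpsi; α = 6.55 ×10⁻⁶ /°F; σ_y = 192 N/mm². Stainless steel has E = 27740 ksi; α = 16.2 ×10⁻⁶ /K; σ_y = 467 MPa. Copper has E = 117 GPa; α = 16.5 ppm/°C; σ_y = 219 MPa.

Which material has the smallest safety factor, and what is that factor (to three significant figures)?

copper, n = 0.498

Per material, after unit conversion:
  magnesium alloy: E = 45.28, α = 25.9, σ_y = 269.0 → σ = 268 MPa, n = 1.01
  gray cast iron: E = 103.4, α = 11.8, σ_y = 192.0 → σ = 278 MPa, n = 0.691
  stainless steel: E = 191.3, α = 16.2, σ_y = 467.0 → σ = 706 MPa, n = 0.661
  copper: E = 117.0, α = 16.5, σ_y = 219.0 → σ = 440 MPa, n = 0.498
Copper has the lowest safety factor, n = 0.498.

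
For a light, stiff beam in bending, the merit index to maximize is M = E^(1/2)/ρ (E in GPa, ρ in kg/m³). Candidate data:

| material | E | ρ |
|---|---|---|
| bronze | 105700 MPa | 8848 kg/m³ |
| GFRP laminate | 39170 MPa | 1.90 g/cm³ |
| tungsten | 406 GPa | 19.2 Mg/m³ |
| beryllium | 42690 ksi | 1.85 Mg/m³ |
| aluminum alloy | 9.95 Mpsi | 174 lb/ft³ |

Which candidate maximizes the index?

beryllium

In SI units:
  bronze: E = 105.7 GPa, ρ = 8848 kg/m³
  GFRP laminate: E = 39.17 GPa, ρ = 1900 kg/m³
  tungsten: E = 406.0 GPa, ρ = 19200 kg/m³
  beryllium: E = 294.3 GPa, ρ = 1850 kg/m³
  aluminum alloy: E = 68.60 GPa, ρ = 2787 kg/m³
  beryllium: M = 9.27×10⁻³
  GFRP laminate: M = 3.29×10⁻³
  aluminum alloy: M = 2.97×10⁻³
  bronze: M = 1.16×10⁻³
  tungsten: M = 1.05×10⁻³
The maximum is for beryllium.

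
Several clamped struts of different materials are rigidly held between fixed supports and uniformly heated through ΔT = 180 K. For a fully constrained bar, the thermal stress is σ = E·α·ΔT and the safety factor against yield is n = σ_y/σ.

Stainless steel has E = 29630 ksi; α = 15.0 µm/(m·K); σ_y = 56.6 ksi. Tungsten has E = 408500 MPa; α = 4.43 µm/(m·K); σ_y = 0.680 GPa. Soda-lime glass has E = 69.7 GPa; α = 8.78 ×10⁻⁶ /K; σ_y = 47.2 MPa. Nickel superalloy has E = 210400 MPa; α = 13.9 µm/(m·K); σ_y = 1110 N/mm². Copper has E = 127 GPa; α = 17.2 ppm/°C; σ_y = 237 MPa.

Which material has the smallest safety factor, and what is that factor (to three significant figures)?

soda-lime glass, n = 0.428

Per material, after unit conversion:
  stainless steel: E = 204.3, α = 15.0, σ_y = 390.2 → σ = 552 MPa, n = 0.707
  tungsten: E = 408.5, α = 4.43, σ_y = 680.0 → σ = 326 MPa, n = 2.09
  soda-lime glass: E = 69.70, α = 8.78, σ_y = 47.20 → σ = 110 MPa, n = 0.428
  nickel superalloy: E = 210.4, α = 13.9, σ_y = 1110 → σ = 526 MPa, n = 2.11
  copper: E = 127.0, α = 17.2, σ_y = 237.0 → σ = 393 MPa, n = 0.603
Smallest n: soda-lime glass with n = 0.428.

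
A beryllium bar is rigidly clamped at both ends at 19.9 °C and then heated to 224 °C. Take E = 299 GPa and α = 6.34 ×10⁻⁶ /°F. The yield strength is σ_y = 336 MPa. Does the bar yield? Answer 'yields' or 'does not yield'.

α = 6.34×10⁻⁶/°F × 9/5 = 11.4×10⁻⁶/K.
ΔT = 204.1 K. Constrained thermal stress σ = E·α·ΔT = 299.0×10³ MPa × 11.4×10⁻⁶ × 204.1 = 696 MPa (compressive).
Compare to σ_y = 336 MPa: σ ≥ σ_y, so it yields.

yields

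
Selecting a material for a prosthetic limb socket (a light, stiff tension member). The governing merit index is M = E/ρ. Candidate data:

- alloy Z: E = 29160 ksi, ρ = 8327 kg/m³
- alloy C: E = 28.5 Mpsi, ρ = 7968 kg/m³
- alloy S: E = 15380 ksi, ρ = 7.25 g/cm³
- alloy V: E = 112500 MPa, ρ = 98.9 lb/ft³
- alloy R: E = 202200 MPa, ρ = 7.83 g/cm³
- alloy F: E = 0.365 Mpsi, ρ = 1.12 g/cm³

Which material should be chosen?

After converting to SI:
  alloy Z: E = 201.1 GPa, ρ = 8327 kg/m³
  alloy C: E = 196.5 GPa, ρ = 7968 kg/m³
  alloy S: E = 106.0 GPa, ρ = 7250 kg/m³
  alloy V: E = 112.5 GPa, ρ = 1584 kg/m³
  alloy R: E = 202.2 GPa, ρ = 7830 kg/m³
  alloy F: E = 2.517 GPa, ρ = 1120 kg/m³
  alloy V: M = 71.0 MN·m/kg
  alloy R: M = 25.8 MN·m/kg
  alloy C: M = 24.7 MN·m/kg
  alloy Z: M = 24.1 MN·m/kg
  alloy S: M = 14.6 MN·m/kg
  alloy F: M = 2.25 MN·m/kg
Alloy V ranks first.

alloy V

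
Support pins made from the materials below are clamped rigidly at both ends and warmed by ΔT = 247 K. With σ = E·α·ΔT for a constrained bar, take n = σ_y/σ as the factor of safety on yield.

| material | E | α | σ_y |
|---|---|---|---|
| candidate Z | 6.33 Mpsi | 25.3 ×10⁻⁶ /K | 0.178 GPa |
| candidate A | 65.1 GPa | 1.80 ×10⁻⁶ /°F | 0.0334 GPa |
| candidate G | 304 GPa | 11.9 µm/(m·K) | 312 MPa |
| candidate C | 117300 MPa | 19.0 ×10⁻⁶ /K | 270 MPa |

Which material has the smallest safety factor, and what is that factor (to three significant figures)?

Converting E to GPa, α to ×10⁻⁶/K, σ_y to MPa, then σ and n for each:
  candidate Z: E = 43.64, α = 25.3, σ_y = 178.0 → σ = 273 MPa, n = 0.653
  candidate A: E = 65.10, α = 3.24, σ_y = 33.40 → σ = 52.1 MPa, n = 0.641
  candidate G: E = 304.0, α = 11.9, σ_y = 312.0 → σ = 894 MPa, n = 0.349
  candidate C: E = 117.3, α = 19.0, σ_y = 270.0 → σ = 550 MPa, n = 0.490
Candidate G has the lowest safety factor, n = 0.349.

candidate G, n = 0.349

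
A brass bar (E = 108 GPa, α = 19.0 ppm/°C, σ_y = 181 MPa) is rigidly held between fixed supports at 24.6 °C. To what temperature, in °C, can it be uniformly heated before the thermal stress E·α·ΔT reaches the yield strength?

E·α·ΔT = 181.0 MPa ⇒ ΔT = 181.0 / (108.0×10³ × 19.0×10⁻⁶) = 88.21 K.
T = 24.6 + 88.21 = 112.8 °C.

113 °C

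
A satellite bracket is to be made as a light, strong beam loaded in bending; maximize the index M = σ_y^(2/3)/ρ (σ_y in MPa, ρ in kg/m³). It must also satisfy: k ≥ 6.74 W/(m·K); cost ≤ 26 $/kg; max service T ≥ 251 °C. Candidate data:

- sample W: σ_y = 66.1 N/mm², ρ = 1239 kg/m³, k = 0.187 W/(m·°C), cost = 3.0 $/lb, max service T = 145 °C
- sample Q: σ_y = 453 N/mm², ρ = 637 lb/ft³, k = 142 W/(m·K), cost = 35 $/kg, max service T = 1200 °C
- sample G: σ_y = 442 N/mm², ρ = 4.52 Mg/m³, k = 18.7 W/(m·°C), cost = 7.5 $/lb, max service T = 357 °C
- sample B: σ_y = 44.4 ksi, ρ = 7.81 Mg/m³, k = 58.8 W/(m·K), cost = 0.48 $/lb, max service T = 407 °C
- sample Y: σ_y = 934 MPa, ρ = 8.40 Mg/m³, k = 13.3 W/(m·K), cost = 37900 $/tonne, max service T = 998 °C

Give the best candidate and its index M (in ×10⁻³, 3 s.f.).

sample G, M = 12.8×10⁻³

Screen on constraints: k ≥ 6.74 W/(m·K); cost ≤ 26 $/kg; max service T ≥ 251 °C. Survivors: sample G, sample B.
Normalizing units and computing the index:
  sample G: σ_y = 442.0 MPa, ρ = 4520 kg/m³
  sample B: σ_y = 306.1 MPa, ρ = 7810 kg/m³
  sample G: M = 12.8×10⁻³
  sample B: M = 5.82×10⁻³
The maximum is for sample G.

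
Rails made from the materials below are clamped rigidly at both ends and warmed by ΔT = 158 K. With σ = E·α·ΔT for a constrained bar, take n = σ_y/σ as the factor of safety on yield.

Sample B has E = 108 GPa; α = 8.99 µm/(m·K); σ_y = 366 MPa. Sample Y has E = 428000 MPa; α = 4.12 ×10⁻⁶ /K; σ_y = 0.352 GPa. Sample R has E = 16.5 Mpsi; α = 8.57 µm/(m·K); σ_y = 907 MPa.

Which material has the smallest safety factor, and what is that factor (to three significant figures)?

In consistent units (E in GPa, α in ×10⁻⁶/K, σ_y in MPa):
  sample B: E = 108.0, α = 8.99, σ_y = 366.0 → σ = 153 MPa, n = 2.39
  sample Y: E = 428.0, α = 4.12, σ_y = 352.0 → σ = 279 MPa, n = 1.26
  sample R: E = 113.8, α = 8.57, σ_y = 907.0 → σ = 154 MPa, n = 5.89
The minimum is sample Y at n = 1.26.

sample Y, n = 1.26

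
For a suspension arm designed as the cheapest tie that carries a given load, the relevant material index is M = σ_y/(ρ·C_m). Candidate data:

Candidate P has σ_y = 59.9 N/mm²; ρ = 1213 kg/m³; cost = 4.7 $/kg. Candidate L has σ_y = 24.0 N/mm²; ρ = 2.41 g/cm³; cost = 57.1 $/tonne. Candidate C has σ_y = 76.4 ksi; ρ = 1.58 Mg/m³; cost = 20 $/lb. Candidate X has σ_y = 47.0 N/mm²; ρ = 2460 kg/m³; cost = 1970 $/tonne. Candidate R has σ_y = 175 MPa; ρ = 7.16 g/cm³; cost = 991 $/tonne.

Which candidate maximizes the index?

Normalizing units and computing the index:
  candidate P: σ_y = 59.90 MPa, ρ = 1213 kg/m³, cost = 4.700 $/kg
  candidate L: σ_y = 24.00 MPa, ρ = 2410 kg/m³, cost = 0.05710 $/kg
  candidate C: σ_y = 526.8 MPa, ρ = 1580 kg/m³, cost = 44.09 $/kg
  candidate X: σ_y = 47.00 MPa, ρ = 2460 kg/m³, cost = 1.970 $/kg
  candidate R: σ_y = 175.0 MPa, ρ = 7160 kg/m³, cost = 0.9910 $/kg
  candidate L: M = 174 kN·m per $
  candidate R: M = 24.7 kN·m per $
  candidate P: M = 10.5 kN·m per $
  candidate X: M = 9.70 kN·m per $
  candidate C: M = 7.56 kN·m per $
Candidate L ranks first.

candidate L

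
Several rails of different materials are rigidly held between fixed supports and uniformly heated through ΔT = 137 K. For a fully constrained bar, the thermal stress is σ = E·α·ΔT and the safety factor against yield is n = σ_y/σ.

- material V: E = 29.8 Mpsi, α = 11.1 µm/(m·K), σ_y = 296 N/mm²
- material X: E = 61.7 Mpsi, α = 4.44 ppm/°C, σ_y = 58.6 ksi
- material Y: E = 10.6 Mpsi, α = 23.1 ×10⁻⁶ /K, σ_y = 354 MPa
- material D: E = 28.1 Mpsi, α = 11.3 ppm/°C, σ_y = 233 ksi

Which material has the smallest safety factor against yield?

Per material, after unit conversion:
  material V: E = 205.5, α = 11.1, σ_y = 296.0 → σ = 312 MPa, n = 0.947
  material X: E = 425.4, α = 4.44, σ_y = 404.0 → σ = 259 MPa, n = 1.56
  material Y: E = 73.08, α = 23.1, σ_y = 354.0 → σ = 231 MPa, n = 1.53
  material D: E = 193.7, α = 11.3, σ_y = 1606 → σ = 300 MPa, n = 5.36
Material V has the lowest safety factor, n = 0.947.

material V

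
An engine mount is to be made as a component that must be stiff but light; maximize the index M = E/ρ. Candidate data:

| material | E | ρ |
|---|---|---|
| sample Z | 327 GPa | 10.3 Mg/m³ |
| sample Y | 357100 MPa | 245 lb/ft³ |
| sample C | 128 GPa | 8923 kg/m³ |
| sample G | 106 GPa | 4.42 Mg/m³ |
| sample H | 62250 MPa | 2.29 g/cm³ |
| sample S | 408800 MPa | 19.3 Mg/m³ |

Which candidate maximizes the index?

sample Y

In SI units:
  sample Z: E = 327.0 GPa, ρ = 10300 kg/m³
  sample Y: E = 357.1 GPa, ρ = 3925 kg/m³
  sample C: E = 128.0 GPa, ρ = 8923 kg/m³
  sample G: E = 106.0 GPa, ρ = 4420 kg/m³
  sample H: E = 62.25 GPa, ρ = 2290 kg/m³
  sample S: E = 408.8 GPa, ρ = 19300 kg/m³
  sample Y: M = 91.0 MN·m/kg
  sample Z: M = 31.7 MN·m/kg
  sample H: M = 27.2 MN·m/kg
  sample G: M = 24.0 MN·m/kg
  sample S: M = 21.2 MN·m/kg
  sample C: M = 14.3 MN·m/kg
Highest index: sample Y.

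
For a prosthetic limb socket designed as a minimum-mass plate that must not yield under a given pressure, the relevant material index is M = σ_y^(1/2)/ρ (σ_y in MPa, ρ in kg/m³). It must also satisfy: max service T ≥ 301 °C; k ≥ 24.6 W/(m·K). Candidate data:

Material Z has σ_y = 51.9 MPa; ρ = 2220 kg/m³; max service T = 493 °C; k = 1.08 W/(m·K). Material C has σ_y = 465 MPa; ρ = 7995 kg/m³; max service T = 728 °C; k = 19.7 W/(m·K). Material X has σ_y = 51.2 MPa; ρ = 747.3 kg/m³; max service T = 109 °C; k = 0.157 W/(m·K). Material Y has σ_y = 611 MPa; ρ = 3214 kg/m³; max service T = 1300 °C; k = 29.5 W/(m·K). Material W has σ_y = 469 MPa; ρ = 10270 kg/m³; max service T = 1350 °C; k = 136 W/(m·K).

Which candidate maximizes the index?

Screen on constraints: max service T ≥ 301 °C; k ≥ 24.6 W/(m·K). Survivors: material Y, material W.
Per-candidate index values:
  material Y: M = 7.69×10⁻³
  material W: M = 2.11×10⁻³
Highest index: material Y.

material Y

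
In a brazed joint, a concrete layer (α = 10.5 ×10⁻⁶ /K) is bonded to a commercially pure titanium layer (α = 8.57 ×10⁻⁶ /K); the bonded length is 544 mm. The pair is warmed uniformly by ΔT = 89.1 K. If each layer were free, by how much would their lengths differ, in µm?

Δα = |10.5 − 8.57|×10⁻⁶/K = 1.93×10⁻⁶/K.
ΔL_mismatch = Δα·L·ΔT = 1.93×10⁻⁶ × 544.0 mm × 89.1 K = 93.5 µm.

93.5 µm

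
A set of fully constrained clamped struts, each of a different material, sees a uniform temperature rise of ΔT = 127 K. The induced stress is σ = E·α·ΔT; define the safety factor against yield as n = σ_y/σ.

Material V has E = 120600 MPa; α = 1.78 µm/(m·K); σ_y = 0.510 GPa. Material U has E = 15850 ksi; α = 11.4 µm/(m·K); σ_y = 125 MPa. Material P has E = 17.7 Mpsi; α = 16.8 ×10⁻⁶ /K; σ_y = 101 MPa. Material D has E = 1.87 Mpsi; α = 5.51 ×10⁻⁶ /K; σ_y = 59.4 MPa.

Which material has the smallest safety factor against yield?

Converting E to GPa, α to ×10⁻⁶/K, σ_y to MPa, then σ and n for each:
  material V: E = 120.6, α = 1.78, σ_y = 510.0 → σ = 27.3 MPa, n = 18.7
  material U: E = 109.3, α = 11.4, σ_y = 125.0 → σ = 158 MPa, n = 0.790
  material P: E = 122.0, α = 16.8, σ_y = 101.0 → σ = 260 MPa, n = 0.388
  material D: E = 12.89, α = 5.51, σ_y = 59.40 → σ = 9.02 MPa, n = 6.58
The minimum is material P at n = 0.388.

material P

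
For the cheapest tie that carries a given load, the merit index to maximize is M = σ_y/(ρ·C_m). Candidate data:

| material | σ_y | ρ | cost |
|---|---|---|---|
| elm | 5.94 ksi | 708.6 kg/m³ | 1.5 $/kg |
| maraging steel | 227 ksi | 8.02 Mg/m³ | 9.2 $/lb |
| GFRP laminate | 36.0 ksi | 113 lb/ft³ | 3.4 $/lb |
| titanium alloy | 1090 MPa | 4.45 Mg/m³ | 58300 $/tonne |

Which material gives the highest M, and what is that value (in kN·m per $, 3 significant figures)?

In SI units:
  elm: σ_y = 40.95 MPa, ρ = 708.6 kg/m³, cost = 1.500 $/kg
  maraging steel: σ_y = 1565 MPa, ρ = 8020 kg/m³, cost = 20.28 $/kg
  GFRP laminate: σ_y = 248.2 MPa, ρ = 1810 kg/m³, cost = 7.496 $/kg
  titanium alloy: σ_y = 1090 MPa, ρ = 4450 kg/m³, cost = 58.30 $/kg
  elm: M = 38.5 kN·m per $
  GFRP laminate: M = 18.3 kN·m per $
  maraging steel: M = 9.62 kN·m per $
  titanium alloy: M = 4.20 kN·m per $
The maximum is for elm.

elm, M = 38.5 kN·m per $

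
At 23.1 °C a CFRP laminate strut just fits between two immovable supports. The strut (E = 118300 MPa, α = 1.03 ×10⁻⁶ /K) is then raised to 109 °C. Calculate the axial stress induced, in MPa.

10.5 MPa

E = 118300 MPa = 118.3 GPa.
ΔT = 85.90 K. Constrained thermal stress σ = E·α·ΔT = 118.3×10³ MPa × 1.03×10⁻⁶ × 85.90 = 10.5 MPa (compressive).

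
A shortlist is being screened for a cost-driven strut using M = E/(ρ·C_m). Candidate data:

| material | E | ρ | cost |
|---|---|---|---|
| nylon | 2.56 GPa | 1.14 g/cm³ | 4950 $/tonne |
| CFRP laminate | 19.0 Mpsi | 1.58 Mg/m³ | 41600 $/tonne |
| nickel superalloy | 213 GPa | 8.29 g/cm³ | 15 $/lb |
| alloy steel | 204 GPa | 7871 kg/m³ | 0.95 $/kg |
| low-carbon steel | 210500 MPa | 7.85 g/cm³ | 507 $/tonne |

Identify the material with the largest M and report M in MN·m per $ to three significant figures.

low-carbon steel, M = 52.9 MN·m per $

Convert each candidate to consistent units, then evaluate M:
  nylon: E = 2.560 GPa, ρ = 1140 kg/m³, cost = 4.950 $/kg
  CFRP laminate: E = 131.0 GPa, ρ = 1580 kg/m³, cost = 41.60 $/kg
  nickel superalloy: E = 213.0 GPa, ρ = 8290 kg/m³, cost = 33.07 $/kg
  alloy steel: E = 204.0 GPa, ρ = 7871 kg/m³, cost = 0.9500 $/kg
  low-carbon steel: E = 210.5 GPa, ρ = 7850 kg/m³, cost = 0.5070 $/kg
  low-carbon steel: M = 52.9 MN·m per $
  alloy steel: M = 27.3 MN·m per $
  CFRP laminate: M = 1.99 MN·m per $
  nickel superalloy: M = 0.777 MN·m per $
  nylon: M = 0.454 MN·m per $
Low-carbon steel has the largest M.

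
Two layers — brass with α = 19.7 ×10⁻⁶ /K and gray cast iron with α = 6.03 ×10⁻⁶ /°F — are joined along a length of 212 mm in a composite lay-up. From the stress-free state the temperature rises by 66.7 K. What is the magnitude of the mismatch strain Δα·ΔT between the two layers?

gray cast iron: α = 6.03×10⁻⁶/°F × 9/5 = 10.9×10⁻⁶/K.
Δα = |19.7 − 10.9|×10⁻⁶/K = 8.85×10⁻⁶/K.
Mismatch strain = Δα·ΔT = 8.85×10⁻⁶ × 66.7 = 5.90×10⁻⁴.

5.90×10⁻⁴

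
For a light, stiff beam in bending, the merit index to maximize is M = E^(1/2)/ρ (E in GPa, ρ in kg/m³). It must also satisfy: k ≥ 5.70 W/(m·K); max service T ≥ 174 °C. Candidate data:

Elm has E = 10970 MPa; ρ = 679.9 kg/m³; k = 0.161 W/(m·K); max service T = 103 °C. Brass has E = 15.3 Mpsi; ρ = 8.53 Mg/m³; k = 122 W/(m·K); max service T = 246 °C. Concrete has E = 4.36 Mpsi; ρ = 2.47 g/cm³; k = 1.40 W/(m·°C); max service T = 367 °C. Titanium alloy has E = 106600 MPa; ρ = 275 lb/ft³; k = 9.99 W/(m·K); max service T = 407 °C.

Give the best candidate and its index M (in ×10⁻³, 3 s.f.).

titanium alloy, M = 2.34×10⁻³

Screen on constraints: k ≥ 5.70 W/(m·K); max service T ≥ 174 °C. Survivors: brass, titanium alloy.
After converting to SI:
  brass: E = 105.5 GPa, ρ = 8530 kg/m³
  titanium alloy: E = 106.6 GPa, ρ = 4405 kg/m³
  titanium alloy: M = 2.34×10⁻³
  brass: M = 1.20×10⁻³
Titanium alloy has the largest M.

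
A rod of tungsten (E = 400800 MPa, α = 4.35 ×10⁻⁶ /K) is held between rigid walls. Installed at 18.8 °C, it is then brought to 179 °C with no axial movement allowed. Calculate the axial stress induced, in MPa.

E = 400800 MPa = 400.8 GPa.
ΔT = 160.2 K. Constrained thermal stress σ = E·α·ΔT = 400.8×10³ MPa × 4.35×10⁻⁶ × 160.2 = 279 MPa (compressive).

279 MPa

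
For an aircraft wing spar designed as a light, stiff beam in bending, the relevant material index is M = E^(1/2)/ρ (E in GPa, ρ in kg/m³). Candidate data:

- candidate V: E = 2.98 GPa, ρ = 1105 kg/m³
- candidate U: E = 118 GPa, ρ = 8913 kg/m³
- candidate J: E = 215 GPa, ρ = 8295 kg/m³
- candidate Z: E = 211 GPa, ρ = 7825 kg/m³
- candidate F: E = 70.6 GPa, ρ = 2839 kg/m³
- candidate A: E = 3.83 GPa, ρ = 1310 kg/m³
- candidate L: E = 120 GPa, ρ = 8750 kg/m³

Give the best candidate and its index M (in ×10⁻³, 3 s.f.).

Computing M directly (units already consistent):
  candidate F: M = 2.96×10⁻³
  candidate Z: M = 1.86×10⁻³
  candidate J: M = 1.77×10⁻³
  candidate V: M = 1.56×10⁻³
  candidate A: M = 1.49×10⁻³
  candidate L: M = 1.25×10⁻³
  candidate U: M = 1.22×10⁻³
Highest index: candidate F.

candidate F, M = 2.96×10⁻³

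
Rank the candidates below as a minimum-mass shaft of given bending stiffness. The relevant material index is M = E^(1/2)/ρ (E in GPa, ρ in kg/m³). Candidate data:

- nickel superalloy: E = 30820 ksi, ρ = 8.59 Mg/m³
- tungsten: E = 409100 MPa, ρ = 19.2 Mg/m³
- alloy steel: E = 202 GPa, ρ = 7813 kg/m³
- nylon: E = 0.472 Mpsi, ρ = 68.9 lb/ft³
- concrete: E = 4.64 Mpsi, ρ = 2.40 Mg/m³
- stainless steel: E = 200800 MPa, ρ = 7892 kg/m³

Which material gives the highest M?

concrete

Convert each candidate to consistent units, then evaluate M:
  nickel superalloy: E = 212.5 GPa, ρ = 8590 kg/m³
  tungsten: E = 409.1 GPa, ρ = 19200 kg/m³
  alloy steel: E = 202.0 GPa, ρ = 7813 kg/m³
  nylon: E = 3.254 GPa, ρ = 1104 kg/m³
  concrete: E = 31.99 GPa, ρ = 2400 kg/m³
  stainless steel: E = 200.8 GPa, ρ = 7892 kg/m³
  concrete: M = 2.36×10⁻³
  alloy steel: M = 1.82×10⁻³
  stainless steel: M = 1.80×10⁻³
  nickel superalloy: M = 1.70×10⁻³
  nylon: M = 1.63×10⁻³
  tungsten: M = 1.05×10⁻³
The maximum is for concrete.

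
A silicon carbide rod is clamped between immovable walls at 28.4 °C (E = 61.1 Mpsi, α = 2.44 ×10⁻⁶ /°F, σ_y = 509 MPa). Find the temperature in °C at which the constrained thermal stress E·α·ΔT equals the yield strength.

304 °C

E = 61.1 Mpsi = 421.3 GPa.
α = 2.44×10⁻⁶/°F × 9/5 = 4.39×10⁻⁶/K.
E·α·ΔT = 509.0 MPa ⇒ ΔT = 509.0 / (421.3×10³ × 4.39×10⁻⁶) = 275.1 K.
T = 28.4 + 275.1 = 303.5 °C.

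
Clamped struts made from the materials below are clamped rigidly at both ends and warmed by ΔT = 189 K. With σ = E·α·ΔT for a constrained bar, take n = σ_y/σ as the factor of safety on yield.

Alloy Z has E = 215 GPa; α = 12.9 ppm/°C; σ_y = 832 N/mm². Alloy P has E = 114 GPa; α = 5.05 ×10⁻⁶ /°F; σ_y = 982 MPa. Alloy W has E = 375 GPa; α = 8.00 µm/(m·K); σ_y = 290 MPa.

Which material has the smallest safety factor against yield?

In consistent units (E in GPa, α in ×10⁻⁶/K, σ_y in MPa):
  alloy Z: E = 215.0, α = 12.9, σ_y = 832.0 → σ = 524 MPa, n = 1.59
  alloy P: E = 114.0, α = 9.09, σ_y = 982.0 → σ = 196 MPa, n = 5.01
  alloy W: E = 375.0, α = 8.00, σ_y = 290.0 → σ = 567 MPa, n = 0.511
Smallest n: alloy W with n = 0.511.

alloy W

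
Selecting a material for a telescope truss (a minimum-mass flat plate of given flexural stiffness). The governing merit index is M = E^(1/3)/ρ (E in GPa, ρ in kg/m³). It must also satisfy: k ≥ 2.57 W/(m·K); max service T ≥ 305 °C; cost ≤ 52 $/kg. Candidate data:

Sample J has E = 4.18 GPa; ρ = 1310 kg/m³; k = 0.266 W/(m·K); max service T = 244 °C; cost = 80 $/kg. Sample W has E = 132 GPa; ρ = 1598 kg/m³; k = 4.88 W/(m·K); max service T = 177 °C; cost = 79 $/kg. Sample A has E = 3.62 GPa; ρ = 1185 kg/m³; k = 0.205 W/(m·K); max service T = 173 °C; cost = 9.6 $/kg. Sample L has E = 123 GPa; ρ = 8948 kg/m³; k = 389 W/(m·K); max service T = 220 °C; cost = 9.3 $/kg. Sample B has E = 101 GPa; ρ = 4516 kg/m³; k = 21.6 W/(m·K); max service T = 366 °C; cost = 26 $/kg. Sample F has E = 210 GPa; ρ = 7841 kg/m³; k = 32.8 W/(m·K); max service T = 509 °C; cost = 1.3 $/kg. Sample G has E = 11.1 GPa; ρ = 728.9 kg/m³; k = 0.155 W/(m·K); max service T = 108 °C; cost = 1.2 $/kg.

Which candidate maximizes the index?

sample B

Screen on constraints: k ≥ 2.57 W/(m·K); max service T ≥ 305 °C; cost ≤ 52 $/kg. Survivors: sample B, sample F.
Per-candidate index values:
  sample B: M = 1.03×10⁻³
  sample F: M = 0.758×10⁻³
Sample B ranks first.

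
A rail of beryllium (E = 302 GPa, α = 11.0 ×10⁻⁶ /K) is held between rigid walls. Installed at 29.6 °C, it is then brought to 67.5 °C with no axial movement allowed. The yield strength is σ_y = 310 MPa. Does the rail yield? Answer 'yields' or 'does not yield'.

does not yield

ΔT = 37.90 K. Constrained thermal stress σ = E·α·ΔT = 302.0×10³ MPa × 11.0×10⁻⁶ × 37.90 = 126 MPa (compressive).
Compare to σ_y = 310 MPa: σ < σ_y, so it does not yield.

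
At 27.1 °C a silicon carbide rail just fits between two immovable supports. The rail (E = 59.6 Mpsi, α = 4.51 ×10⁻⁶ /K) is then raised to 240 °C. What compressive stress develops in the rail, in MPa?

E = 59.6 Mpsi = 410.9 GPa.
ΔT = 212.9 K. Constrained thermal stress σ = E·α·ΔT = 410.9×10³ MPa × 4.51×10⁻⁶ × 212.9 = 395 MPa (compressive).

395 MPa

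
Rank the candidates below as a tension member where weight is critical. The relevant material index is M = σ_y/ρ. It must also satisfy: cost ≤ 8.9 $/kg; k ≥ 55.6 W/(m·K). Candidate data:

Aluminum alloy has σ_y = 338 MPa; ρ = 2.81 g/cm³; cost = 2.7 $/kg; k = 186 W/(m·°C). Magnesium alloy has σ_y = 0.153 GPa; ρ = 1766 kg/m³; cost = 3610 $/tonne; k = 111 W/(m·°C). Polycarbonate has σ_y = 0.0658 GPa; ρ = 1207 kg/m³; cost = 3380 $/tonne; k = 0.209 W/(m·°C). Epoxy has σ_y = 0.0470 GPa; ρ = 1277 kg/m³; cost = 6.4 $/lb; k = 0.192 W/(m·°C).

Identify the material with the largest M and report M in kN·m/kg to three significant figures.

aluminum alloy, M = 120 kN·m/kg

Screen on constraints: cost ≤ 8.9 $/kg; k ≥ 55.6 W/(m·K). Survivors: aluminum alloy, magnesium alloy.
Normalizing units and computing the index:
  aluminum alloy: σ_y = 338.0 MPa, ρ = 2810 kg/m³
  magnesium alloy: σ_y = 153.0 MPa, ρ = 1766 kg/m³
  aluminum alloy: M = 120 kN·m/kg
  magnesium alloy: M = 86.6 kN·m/kg
Highest index: aluminum alloy.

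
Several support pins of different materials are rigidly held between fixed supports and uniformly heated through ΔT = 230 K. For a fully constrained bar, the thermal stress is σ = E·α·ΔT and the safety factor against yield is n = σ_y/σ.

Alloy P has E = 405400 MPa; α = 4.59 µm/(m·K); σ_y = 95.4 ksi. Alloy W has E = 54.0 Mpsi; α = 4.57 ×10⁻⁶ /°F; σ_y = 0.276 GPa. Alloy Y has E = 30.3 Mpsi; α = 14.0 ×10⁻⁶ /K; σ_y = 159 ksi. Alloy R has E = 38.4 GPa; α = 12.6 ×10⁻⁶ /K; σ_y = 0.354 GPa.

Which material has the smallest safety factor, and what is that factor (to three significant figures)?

Per material, after unit conversion:
  alloy P: E = 405.4, α = 4.59, σ_y = 657.8 → σ = 428 MPa, n = 1.54
  alloy W: E = 372.3, α = 8.23, σ_y = 276.0 → σ = 704 MPa, n = 0.392
  alloy Y: E = 208.9, α = 14.0, σ_y = 1096 → σ = 673 MPa, n = 1.63
  alloy R: E = 38.40, α = 12.6, σ_y = 354.0 → σ = 111 MPa, n = 3.18
The minimum is alloy W at n = 0.392.

alloy W, n = 0.392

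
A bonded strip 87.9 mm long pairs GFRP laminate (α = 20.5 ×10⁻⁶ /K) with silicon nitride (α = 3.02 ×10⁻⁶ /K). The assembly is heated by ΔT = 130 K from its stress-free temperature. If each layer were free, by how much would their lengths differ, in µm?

Δα = |20.5 − 3.02|×10⁻⁶/K = 17.5×10⁻⁶/K.
ΔL_mismatch = Δα·L·ΔT = 17.5×10⁻⁶ × 87.9 mm × 130.0 K = 200 µm.

200 µm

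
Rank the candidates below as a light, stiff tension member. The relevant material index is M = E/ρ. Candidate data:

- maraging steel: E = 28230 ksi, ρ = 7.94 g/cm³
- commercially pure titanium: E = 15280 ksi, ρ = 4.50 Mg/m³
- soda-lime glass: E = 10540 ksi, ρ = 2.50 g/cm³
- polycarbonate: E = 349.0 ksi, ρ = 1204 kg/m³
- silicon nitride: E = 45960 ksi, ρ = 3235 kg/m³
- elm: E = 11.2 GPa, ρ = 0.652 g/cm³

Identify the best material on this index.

Normalizing units and computing the index:
  maraging steel: E = 194.6 GPa, ρ = 7940 kg/m³
  commercially pure titanium: E = 105.4 GPa, ρ = 4500 kg/m³
  soda-lime glass: E = 72.67 GPa, ρ = 2500 kg/m³
  polycarbonate: E = 2.406 GPa, ρ = 1204 kg/m³
  silicon nitride: E = 316.9 GPa, ρ = 3235 kg/m³
  elm: E = 11.20 GPa, ρ = 652.0 kg/m³
  silicon nitride: M = 98.0 MN·m/kg
  soda-lime glass: M = 29.1 MN·m/kg
  maraging steel: M = 24.5 MN·m/kg
  commercially pure titanium: M = 23.4 MN·m/kg
  elm: M = 17.2 MN·m/kg
  polycarbonate: M = 2.00 MN·m/kg
Silicon nitride has the largest M.

silicon nitride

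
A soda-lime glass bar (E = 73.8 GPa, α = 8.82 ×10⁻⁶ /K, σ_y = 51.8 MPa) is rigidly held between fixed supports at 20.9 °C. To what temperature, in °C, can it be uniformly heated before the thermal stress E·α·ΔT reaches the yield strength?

E·α·ΔT = 51.80 MPa ⇒ ΔT = 51.80 / (73.80×10³ × 8.82×10⁻⁶) = 79.58 K.
T = 20.9 + 79.58 = 100.5 °C.

100 °C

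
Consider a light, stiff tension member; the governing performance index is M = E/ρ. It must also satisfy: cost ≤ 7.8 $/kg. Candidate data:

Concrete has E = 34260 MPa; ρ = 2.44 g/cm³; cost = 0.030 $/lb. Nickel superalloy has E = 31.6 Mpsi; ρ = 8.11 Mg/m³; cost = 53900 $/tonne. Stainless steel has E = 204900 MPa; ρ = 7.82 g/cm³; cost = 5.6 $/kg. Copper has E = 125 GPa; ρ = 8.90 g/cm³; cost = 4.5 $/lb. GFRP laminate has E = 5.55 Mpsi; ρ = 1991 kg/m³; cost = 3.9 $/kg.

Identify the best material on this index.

Screen on constraints: cost ≤ 7.8 $/kg. Survivors: concrete, stainless steel, GFRP laminate.
Putting every candidate on a common basis:
  concrete: E = 34.26 GPa, ρ = 2440 kg/m³
  stainless steel: E = 204.9 GPa, ρ = 7820 kg/m³
  GFRP laminate: E = 38.27 GPa, ρ = 1991 kg/m³
  stainless steel: M = 26.2 MN·m/kg
  GFRP laminate: M = 19.2 MN·m/kg
  concrete: M = 14.0 MN·m/kg
Stainless steel has the largest M.

stainless steel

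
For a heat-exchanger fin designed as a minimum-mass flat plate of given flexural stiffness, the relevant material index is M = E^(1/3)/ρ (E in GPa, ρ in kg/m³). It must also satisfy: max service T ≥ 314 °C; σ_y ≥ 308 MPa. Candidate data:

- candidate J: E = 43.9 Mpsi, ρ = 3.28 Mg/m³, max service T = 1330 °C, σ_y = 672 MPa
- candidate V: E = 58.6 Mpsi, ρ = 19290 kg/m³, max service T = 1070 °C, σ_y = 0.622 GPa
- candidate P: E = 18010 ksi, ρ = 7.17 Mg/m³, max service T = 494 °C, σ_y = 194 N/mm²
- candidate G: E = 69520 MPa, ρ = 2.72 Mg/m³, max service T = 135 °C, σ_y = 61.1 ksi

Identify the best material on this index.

candidate J

Screen on constraints: max service T ≥ 314 °C; σ_y ≥ 308 MPa. Survivors: candidate J, candidate V.
Putting every candidate on a common basis:
  candidate J: E = 302.7 GPa, ρ = 3280 kg/m³
  candidate V: E = 404.0 GPa, ρ = 19290 kg/m³
  candidate J: M = 2.05×10⁻³
  candidate V: M = 0.383×10⁻³
Candidate J ranks first.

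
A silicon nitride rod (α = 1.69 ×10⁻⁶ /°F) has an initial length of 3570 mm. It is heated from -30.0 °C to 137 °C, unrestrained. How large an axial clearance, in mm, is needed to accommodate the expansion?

Convert α: 1.69×10⁻⁶/°F × (9/5) = 3.04×10⁻⁶/K.
ΔT = 137 − (-30.0) = 167.0 K.
ΔL = α·L₀·ΔT = 3.04×10⁻⁶ × 3570 mm × 167.0 K = 1.81 mm.

1.81 mm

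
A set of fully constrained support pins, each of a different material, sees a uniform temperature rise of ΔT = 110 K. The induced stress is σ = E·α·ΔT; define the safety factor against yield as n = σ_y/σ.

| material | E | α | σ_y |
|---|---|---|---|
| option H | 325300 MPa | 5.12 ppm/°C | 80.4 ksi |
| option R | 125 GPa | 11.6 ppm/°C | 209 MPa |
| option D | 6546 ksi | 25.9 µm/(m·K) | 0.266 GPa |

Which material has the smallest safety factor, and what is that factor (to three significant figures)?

option R, n = 1.31

In consistent units (E in GPa, α in ×10⁻⁶/K, σ_y in MPa):
  option H: E = 325.3, α = 5.12, σ_y = 554.3 → σ = 183 MPa, n = 3.03
  option R: E = 125.0, α = 11.6, σ_y = 209.0 → σ = 160 MPa, n = 1.31
  option D: E = 45.13, α = 25.9, σ_y = 266.0 → σ = 129 MPa, n = 2.07
Option R has the lowest safety factor, n = 1.31.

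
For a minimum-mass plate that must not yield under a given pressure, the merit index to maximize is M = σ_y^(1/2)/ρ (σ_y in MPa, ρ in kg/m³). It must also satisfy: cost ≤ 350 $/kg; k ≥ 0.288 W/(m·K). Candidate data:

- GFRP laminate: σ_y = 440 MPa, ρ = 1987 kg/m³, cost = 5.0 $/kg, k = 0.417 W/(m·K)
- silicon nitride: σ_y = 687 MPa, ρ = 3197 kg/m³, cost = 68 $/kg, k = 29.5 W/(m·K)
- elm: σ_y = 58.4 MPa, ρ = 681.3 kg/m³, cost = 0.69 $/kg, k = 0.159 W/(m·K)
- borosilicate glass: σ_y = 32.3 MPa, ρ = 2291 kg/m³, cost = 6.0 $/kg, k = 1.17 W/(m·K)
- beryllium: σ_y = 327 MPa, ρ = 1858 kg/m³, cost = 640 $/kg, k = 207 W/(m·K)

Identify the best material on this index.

GFRP laminate

Screen on constraints: cost ≤ 350 $/kg; k ≥ 0.288 W/(m·K). Survivors: GFRP laminate, silicon nitride, borosilicate glass.
Evaluate M for each candidate:
  GFRP laminate: M = 10.6×10⁻³
  silicon nitride: M = 8.20×10⁻³
  borosilicate glass: M = 2.48×10⁻³
The maximum is for GFRP laminate.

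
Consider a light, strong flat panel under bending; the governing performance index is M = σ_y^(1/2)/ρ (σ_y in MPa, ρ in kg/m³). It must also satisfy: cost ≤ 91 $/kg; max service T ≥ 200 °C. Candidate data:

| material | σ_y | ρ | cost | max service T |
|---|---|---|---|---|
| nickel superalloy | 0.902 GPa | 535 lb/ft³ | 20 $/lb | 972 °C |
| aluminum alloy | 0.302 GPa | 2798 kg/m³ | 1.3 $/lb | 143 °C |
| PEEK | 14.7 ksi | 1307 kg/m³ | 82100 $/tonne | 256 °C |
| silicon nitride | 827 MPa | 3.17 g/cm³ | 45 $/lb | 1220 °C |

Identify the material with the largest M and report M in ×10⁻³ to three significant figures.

Screen on constraints: cost ≤ 91 $/kg; max service T ≥ 200 °C. Survivors: nickel superalloy, PEEK.
Putting every candidate on a common basis:
  nickel superalloy: σ_y = 902.0 MPa, ρ = 8570 kg/m³
  PEEK: σ_y = 101.4 MPa, ρ = 1307 kg/m³
  PEEK: M = 7.70×10⁻³
  nickel superalloy: M = 3.50×10⁻³
PEEK has the largest M.

PEEK, M = 7.70×10⁻³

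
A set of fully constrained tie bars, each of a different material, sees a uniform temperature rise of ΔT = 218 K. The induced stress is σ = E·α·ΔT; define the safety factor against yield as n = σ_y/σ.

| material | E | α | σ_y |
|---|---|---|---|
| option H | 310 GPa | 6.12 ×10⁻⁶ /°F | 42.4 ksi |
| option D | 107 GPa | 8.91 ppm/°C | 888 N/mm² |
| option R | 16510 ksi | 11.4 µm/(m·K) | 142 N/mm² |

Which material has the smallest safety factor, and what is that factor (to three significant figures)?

Converting E to GPa, α to ×10⁻⁶/K, σ_y to MPa, then σ and n for each:
  option H: E = 310.0, α = 11.0, σ_y = 292.3 → σ = 744 MPa, n = 0.393
  option D: E = 107.0, α = 8.91, σ_y = 888.0 → σ = 208 MPa, n = 4.27
  option R: E = 113.8, α = 11.4, σ_y = 142.0 → σ = 283 MPa, n = 0.502
Option H has the lowest safety factor, n = 0.393.

option H, n = 0.393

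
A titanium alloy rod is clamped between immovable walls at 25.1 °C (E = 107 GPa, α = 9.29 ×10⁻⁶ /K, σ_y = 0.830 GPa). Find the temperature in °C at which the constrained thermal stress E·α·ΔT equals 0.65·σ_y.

σ_y = 0.830 GPa = 830.0 MPa.
E·α·ΔT = 539.5 MPa ⇒ ΔT = 539.5 / (107.0×10³ × 9.29×10⁻⁶) = 542.7 K.
T = 25.1 + 542.7 = 567.8 °C.

568 °C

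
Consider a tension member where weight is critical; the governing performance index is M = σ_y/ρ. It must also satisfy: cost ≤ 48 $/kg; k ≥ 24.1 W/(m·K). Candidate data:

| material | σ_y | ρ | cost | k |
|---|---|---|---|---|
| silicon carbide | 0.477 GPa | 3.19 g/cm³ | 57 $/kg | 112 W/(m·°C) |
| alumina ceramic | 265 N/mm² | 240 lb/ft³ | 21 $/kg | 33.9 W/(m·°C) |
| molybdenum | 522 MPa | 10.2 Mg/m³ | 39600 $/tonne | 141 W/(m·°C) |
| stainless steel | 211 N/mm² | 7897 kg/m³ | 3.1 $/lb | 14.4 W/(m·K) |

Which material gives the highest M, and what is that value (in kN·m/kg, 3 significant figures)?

Screen on constraints: cost ≤ 48 $/kg; k ≥ 24.1 W/(m·K). Survivors: alumina ceramic, molybdenum.
Putting every candidate on a common basis:
  alumina ceramic: σ_y = 265.0 MPa, ρ = 3844 kg/m³
  molybdenum: σ_y = 522.0 MPa, ρ = 10200 kg/m³
  alumina ceramic: M = 68.9 kN·m/kg
  molybdenum: M = 51.2 kN·m/kg
Alumina ceramic has the largest M.

alumina ceramic, M = 68.9 kN·m/kg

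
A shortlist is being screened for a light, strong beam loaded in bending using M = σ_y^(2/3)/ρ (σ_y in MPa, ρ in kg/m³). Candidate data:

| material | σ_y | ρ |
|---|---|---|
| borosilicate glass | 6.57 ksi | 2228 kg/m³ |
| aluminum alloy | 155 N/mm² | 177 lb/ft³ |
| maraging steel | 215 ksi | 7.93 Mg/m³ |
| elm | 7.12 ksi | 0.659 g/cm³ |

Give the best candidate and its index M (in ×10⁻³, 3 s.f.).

elm, M = 20.3×10⁻³

Normalizing units and computing the index:
  borosilicate glass: σ_y = 45.30 MPa, ρ = 2228 kg/m³
  aluminum alloy: σ_y = 155.0 MPa, ρ = 2835 kg/m³
  maraging steel: σ_y = 1482 MPa, ρ = 7930 kg/m³
  elm: σ_y = 49.09 MPa, ρ = 659.0 kg/m³
  elm: M = 20.3×10⁻³
  maraging steel: M = 16.4×10⁻³
  aluminum alloy: M = 10.2×10⁻³
  borosilicate glass: M = 5.70×10⁻³
Elm ranks first.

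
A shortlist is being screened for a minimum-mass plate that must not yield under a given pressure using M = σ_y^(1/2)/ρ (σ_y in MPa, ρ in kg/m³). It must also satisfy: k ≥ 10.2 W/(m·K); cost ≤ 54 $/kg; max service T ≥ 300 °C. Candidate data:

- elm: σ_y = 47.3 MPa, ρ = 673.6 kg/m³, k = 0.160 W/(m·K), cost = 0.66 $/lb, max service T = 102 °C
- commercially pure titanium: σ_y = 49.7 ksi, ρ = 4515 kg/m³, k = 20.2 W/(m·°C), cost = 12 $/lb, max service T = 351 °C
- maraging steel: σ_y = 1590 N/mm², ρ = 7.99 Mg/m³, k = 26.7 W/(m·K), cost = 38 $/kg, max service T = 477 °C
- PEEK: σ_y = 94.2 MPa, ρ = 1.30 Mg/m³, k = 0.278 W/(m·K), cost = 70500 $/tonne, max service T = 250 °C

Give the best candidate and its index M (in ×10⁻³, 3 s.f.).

Screen on constraints: k ≥ 10.2 W/(m·K); cost ≤ 54 $/kg; max service T ≥ 300 °C. Survivors: commercially pure titanium, maraging steel.
Normalizing units and computing the index:
  commercially pure titanium: σ_y = 342.7 MPa, ρ = 4515 kg/m³
  maraging steel: σ_y = 1590 MPa, ρ = 7990 kg/m³
  maraging steel: M = 4.99×10⁻³
  commercially pure titanium: M = 4.10×10⁻³
Highest index: maraging steel.

maraging steel, M = 4.99×10⁻³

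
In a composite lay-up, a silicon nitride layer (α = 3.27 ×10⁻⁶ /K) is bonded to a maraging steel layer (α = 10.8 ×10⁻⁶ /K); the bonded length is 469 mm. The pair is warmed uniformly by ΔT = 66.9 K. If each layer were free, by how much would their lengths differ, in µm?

Δα = |3.27 − 10.8|×10⁻⁶/K = 7.53×10⁻⁶/K.
ΔL_mismatch = Δα·L·ΔT = 7.53×10⁻⁶ × 469.0 mm × 66.9 K = 236 µm.

236 µm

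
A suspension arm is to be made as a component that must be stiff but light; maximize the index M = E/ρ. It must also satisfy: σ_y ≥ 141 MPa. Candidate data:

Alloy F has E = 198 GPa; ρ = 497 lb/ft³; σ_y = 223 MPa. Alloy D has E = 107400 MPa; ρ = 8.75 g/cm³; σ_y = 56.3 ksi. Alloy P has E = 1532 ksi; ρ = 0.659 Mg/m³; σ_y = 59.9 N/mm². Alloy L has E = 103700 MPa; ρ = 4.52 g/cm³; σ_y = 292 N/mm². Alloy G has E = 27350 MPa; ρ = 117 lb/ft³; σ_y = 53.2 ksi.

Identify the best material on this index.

Screen on constraints: σ_y ≥ 141 MPa. Survivors: alloy F, alloy D, alloy L, alloy G.
Putting every candidate on a common basis:
  alloy F: E = 198.0 GPa, ρ = 7961 kg/m³
  alloy D: E = 107.4 GPa, ρ = 8750 kg/m³
  alloy L: E = 103.7 GPa, ρ = 4520 kg/m³
  alloy G: E = 27.35 GPa, ρ = 1874 kg/m³
  alloy F: M = 24.9 MN·m/kg
  alloy L: M = 22.9 MN·m/kg
  alloy G: M = 14.6 MN·m/kg
  alloy D: M = 12.3 MN·m/kg
Highest index: alloy F.

alloy F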